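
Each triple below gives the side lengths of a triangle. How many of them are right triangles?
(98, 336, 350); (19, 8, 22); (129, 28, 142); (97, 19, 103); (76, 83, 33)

(98,336,350): 98²+336² = 122500 = 350² → right
(19,8,22): 8²+19² = 425 < 484 = 22² → obtuse
(129,28,142): 28²+129² = 17425 < 20164 = 142² → obtuse
(97,19,103): 19²+97² = 9770 < 10609 = 103² → obtuse
(76,83,33): 33²+76² = 6865 < 6889 = 83² → obtuse
1 of the 5 is right.

1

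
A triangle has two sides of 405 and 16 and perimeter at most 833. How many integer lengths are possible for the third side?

23

Triangle inequality: 389 < x < 421. Perimeter ≤ 833 gives x ≤ 833 − 405 − 16 = 412.
So 389 < x ≤ 412; integers 390 through 412: 23 values.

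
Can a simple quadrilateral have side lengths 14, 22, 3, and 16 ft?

Yes

A quadrilateral exists iff every side is shorter than the sum of the others — equivalently, the longest side is less than the sum of the rest.
Longest side 22 < 33 (sum of the remaining 3), so yes.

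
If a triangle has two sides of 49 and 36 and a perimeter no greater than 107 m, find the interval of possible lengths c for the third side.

13 < c ≤ 22 m

Triangle inequality alone gives 13 < c < 85.
The perimeter condition gives c ≤ 107 − 49 − 36 = 22.
Intersecting the two: 13 < c ≤ 22.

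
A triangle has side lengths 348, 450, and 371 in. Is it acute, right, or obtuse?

acute

Compare the square of the longest side to the sum of squares of the other two: 348² + 371² = 258745 > 202500 = 450².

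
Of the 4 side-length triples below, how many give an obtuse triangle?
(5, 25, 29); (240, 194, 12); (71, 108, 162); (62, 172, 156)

(5,25,29): 5²+25² = 650 < 841 = 29² → obtuse
(240,194,12): 12+194 ≤ 240, not a triangle
(71,108,162): 71²+108² = 16705 < 26244 = 162² → obtuse
(62,172,156): 62²+156² = 28180 < 29584 = 172² → obtuse
3 of the 4 are obtuse.

3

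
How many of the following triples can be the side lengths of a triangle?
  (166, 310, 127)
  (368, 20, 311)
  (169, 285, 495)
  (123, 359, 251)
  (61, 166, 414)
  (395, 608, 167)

(127,166,310): 127+166 ≤ 310 → not valid
(20,311,368): 20+311 ≤ 368 → not valid
(169,285,495): 169+285 ≤ 495 → not valid
(123,251,359): 123+251 > 359 → valid
(61,166,414): 61+166 ≤ 414 → not valid
(167,395,608): 167+395 ≤ 608 → not valid
1 of the 6 triples forms a triangle.

1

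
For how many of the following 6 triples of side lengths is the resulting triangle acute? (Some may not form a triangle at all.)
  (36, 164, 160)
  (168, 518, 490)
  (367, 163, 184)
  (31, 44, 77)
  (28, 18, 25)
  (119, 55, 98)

(36,164,160): 36²+160² = 26896 = 164² → right
(168,518,490): 168²+490² = 268324 = 518² → right
(367,163,184): 163+184 ≤ 367, not a triangle
(31,44,77): 31+44 ≤ 77, not a triangle
(28,18,25): 18²+25² = 949 > 784 = 28² → acute
(119,55,98): 55²+98² = 12629 < 14161 = 119² → obtuse
1 of the 6 is acute.

1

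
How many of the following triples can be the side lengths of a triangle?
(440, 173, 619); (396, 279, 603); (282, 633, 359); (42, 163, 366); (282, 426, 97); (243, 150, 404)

(173,440,619): 173+440 ≤ 619 → not valid
(279,396,603): 279+396 > 603 → valid
(282,359,633): 282+359 > 633 → valid
(42,163,366): 42+163 ≤ 366 → not valid
(97,282,426): 97+282 ≤ 426 → not valid
(150,243,404): 150+243 ≤ 404 → not valid
2 of the 6 triples form a triangle.

2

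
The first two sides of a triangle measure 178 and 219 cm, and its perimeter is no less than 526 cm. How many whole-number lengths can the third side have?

Triangle inequality: 41 < x < 397. Perimeter ≥ 526 gives x ≥ 526 − 178 − 219 = 129.
So 129 ≤ x < 397; integers 129 through 396: 268 values.

268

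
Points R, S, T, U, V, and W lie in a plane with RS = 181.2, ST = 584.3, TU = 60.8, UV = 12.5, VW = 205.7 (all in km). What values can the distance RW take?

124.1 ≤ RW ≤ 1044.5 km

The maximum is all hops collinear in one direction: 181.2 + 584.3 + 60.8 + 12.5 + 205.7 = 1044.5.
The longest hop is 584.3; the others sum to 460.2. Folding the others back against it leaves at least 584.3 − 460.2 = 124.1.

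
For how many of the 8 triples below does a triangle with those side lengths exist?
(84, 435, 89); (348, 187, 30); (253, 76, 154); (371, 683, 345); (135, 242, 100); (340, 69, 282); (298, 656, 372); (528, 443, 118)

4

(84,89,435): 84+89 ≤ 435 → not valid
(30,187,348): 30+187 ≤ 348 → not valid
(76,154,253): 76+154 ≤ 253 → not valid
(345,371,683): 345+371 > 683 → valid
(100,135,242): 100+135 ≤ 242 → not valid
(69,282,340): 69+282 > 340 → valid
(298,372,656): 298+372 > 656 → valid
(118,443,528): 118+443 > 528 → valid
4 of the 8 triples form a triangle.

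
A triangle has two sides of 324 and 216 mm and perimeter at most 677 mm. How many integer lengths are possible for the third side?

Triangle inequality: 108 < x < 540. Perimeter ≤ 677 gives x ≤ 677 − 324 − 216 = 137.
So 108 < x ≤ 137; integers 109 through 137: 29 values.

29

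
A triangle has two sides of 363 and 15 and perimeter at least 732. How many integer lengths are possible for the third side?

24

Triangle inequality: 348 < x < 378. Perimeter ≥ 732 gives x ≥ 732 − 363 − 15 = 354.
So 354 ≤ x < 378; integers 354 through 377: 24 values.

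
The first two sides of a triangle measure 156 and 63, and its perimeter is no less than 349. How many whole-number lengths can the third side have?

89

Triangle inequality: 93 < x < 219. Perimeter ≥ 349 gives x ≥ 349 − 156 − 63 = 130.
So 130 ≤ x < 219; integers 130 through 218: 89 values.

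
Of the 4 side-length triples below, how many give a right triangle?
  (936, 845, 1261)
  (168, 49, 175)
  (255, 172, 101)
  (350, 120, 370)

(936,845,1261): 845²+936² = 1590121 = 1261² → right
(168,49,175): 49²+168² = 30625 = 175² → right
(255,172,101): 101²+172² = 39785 < 65025 = 255² → obtuse
(350,120,370): 120²+350² = 136900 = 370² → right
3 of the 4 are right.

3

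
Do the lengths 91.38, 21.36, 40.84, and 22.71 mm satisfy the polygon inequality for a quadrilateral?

No

For a quadrilateral, each side must be shorter than the sum of the others.
Here the longest side is 91.38, but the remaining 3 sides sum to only 84.91.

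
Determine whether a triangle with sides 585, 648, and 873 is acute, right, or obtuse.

right

Compare the square of the longest side to the sum of squares of the other two: 585² + 648² = 762129 = 873².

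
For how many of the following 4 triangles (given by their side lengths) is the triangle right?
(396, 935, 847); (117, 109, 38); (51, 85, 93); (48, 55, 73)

2

(396,935,847): 396²+847² = 874225 = 935² → right
(117,109,38): 38²+109² = 13325 < 13689 = 117² → obtuse
(51,85,93): 51²+85² = 9826 > 8649 = 93² → acute
(48,55,73): 48²+55² = 5329 = 73² → right
2 of the 4 are right.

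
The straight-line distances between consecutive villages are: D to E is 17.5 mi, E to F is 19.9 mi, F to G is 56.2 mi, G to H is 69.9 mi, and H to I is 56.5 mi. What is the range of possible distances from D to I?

0 ≤ DI ≤ 220.0 mi

The maximum is all hops collinear in one direction: 17.5 + 19.9 + 56.2 + 69.9 + 56.5 = 220.0.
The longest hop is 69.9; the others sum to 150.1. Since 69.9 ≤ 150.1, the path can fold back on itself completely, so the minimum distance is 0.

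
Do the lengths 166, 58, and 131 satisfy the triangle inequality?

The longest side is 166, and the other two sum to 189.
Since 189 > 166, the triangle inequality holds.

Yes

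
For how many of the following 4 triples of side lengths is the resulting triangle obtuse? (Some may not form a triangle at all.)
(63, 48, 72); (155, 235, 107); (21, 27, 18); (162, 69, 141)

(63,48,72): 48²+63² = 6273 > 5184 = 72² → acute
(155,235,107): 107²+155² = 35474 < 55225 = 235² → obtuse
(21,27,18): 18²+21² = 765 > 729 = 27² → acute
(162,69,141): 69²+141² = 24642 < 26244 = 162² → obtuse
2 of the 4 are obtuse.

2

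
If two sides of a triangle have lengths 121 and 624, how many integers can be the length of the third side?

The third side lies in the open interval (503, 745).
Integers from 504 to 744 inclusive: 744 − 504 + 1 = 241.

241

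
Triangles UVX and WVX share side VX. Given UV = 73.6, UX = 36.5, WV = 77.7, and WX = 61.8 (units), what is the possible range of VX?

From triangle UVX: |73.6 − 36.5| < VX < 73.6 + 36.5, i.e. 37.1 < VX < 110.1.
From triangle WVX: 15.9 < VX < 139.5.
Both must hold, so VX lies in the intersection.

37.1 < VX < 110.1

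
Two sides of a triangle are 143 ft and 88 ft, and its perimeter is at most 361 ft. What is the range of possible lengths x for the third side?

55 < x ≤ 130

Triangle inequality alone gives 55 < x < 231.
The perimeter condition gives x ≤ 361 − 143 − 88 = 130.
Intersecting the two: 55 < x ≤ 130.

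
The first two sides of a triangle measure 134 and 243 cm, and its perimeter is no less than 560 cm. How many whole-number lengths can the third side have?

194

Triangle inequality: 109 < x < 377. Perimeter ≥ 560 gives x ≥ 560 − 134 − 243 = 183.
So 183 ≤ x < 377; integers 183 through 376: 194 values.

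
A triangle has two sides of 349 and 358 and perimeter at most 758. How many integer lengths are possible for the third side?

42

Triangle inequality: 9 < x < 707. Perimeter ≤ 758 gives x ≤ 758 − 349 − 358 = 51.
So 9 < x ≤ 51; integers 10 through 51: 42 values.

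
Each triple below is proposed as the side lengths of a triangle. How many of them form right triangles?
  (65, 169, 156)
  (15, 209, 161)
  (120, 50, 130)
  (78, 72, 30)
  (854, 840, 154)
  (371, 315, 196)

(65,169,156): 65²+156² = 28561 = 169² → right
(15,209,161): 15+161 ≤ 209, not a triangle
(120,50,130): 50²+120² = 16900 = 130² → right
(78,72,30): 30²+72² = 6084 = 78² → right
(854,840,154): 154²+840² = 729316 = 854² → right
(371,315,196): 196²+315² = 137641 = 371² → right
5 of the 6 are right.

5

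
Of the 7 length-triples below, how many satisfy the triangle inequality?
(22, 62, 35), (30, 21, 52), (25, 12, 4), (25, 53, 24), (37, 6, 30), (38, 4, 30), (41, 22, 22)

1

(22,35,62): 22+35 ≤ 62 → not valid
(21,30,52): 21+30 ≤ 52 → not valid
(4,12,25): 4+12 ≤ 25 → not valid
(24,25,53): 24+25 ≤ 53 → not valid
(6,30,37): 6+30 ≤ 37 → not valid
(4,30,38): 4+30 ≤ 38 → not valid
(22,22,41): 22+22 > 41 → valid
1 of the 7 triples forms a triangle.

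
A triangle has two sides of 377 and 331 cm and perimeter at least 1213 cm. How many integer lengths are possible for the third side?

Triangle inequality: 46 < x < 708. Perimeter ≥ 1213 gives x ≥ 1213 − 377 − 331 = 505.
So 505 ≤ x < 708; integers 505 through 707: 203 values.

203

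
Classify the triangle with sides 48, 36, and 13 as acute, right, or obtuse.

Compare the square of the longest side to the sum of squares of the other two: 13² + 36² = 1465 < 2304 = 48².

obtuse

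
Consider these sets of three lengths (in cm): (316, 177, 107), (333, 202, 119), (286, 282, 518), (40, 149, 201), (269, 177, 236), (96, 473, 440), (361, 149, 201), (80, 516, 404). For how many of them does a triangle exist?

(107,177,316): 107+177 ≤ 316 → not valid
(119,202,333): 119+202 ≤ 333 → not valid
(282,286,518): 282+286 > 518 → valid
(40,149,201): 40+149 ≤ 201 → not valid
(177,236,269): 177+236 > 269 → valid
(96,440,473): 96+440 > 473 → valid
(149,201,361): 149+201 ≤ 361 → not valid
(80,404,516): 80+404 ≤ 516 → not valid
3 of the 8 triples form a triangle.

3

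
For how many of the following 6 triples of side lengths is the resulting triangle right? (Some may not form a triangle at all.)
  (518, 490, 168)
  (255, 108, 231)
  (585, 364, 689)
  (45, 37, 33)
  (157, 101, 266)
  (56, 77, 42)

(518,490,168): 168²+490² = 268324 = 518² → right
(255,108,231): 108²+231² = 65025 = 255² → right
(585,364,689): 364²+585² = 474721 = 689² → right
(45,37,33): 33²+37² = 2458 > 2025 = 45² → acute
(157,101,266): 101+157 ≤ 266, not a triangle
(56,77,42): 42²+56² = 4900 < 5929 = 77² → obtuse
3 of the 6 are right.

3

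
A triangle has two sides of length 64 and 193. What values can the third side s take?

By the triangle inequality, s must be less than 64 + 193 = 257 and greater than |64 − 193| = 129.

129 < s < 257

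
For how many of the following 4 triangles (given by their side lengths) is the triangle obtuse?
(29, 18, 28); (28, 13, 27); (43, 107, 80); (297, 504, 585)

1

(29,18,28): 18²+28² = 1108 > 841 = 29² → acute
(28,13,27): 13²+27² = 898 > 784 = 28² → acute
(43,107,80): 43²+80² = 8249 < 11449 = 107² → obtuse
(297,504,585): 297²+504² = 342225 = 585² → right
1 of the 4 is obtuse.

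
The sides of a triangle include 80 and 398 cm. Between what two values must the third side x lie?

By the triangle inequality, x must be less than 80 + 398 = 478 and greater than |80 − 398| = 318.

318 < x < 478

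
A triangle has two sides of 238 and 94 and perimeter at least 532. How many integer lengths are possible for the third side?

Triangle inequality: 144 < x < 332. Perimeter ≥ 532 gives x ≥ 532 − 238 − 94 = 200.
So 200 ≤ x < 332; integers 200 through 331: 132 values.

132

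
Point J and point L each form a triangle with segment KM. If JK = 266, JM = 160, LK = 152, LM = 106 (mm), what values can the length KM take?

From triangle JKM: |266 − 160| < KM < 266 + 160, i.e. 106 < KM < 426.
From triangle LKM: 46 < KM < 258.
Both must hold, so KM lies in the intersection.

106 < KM < 258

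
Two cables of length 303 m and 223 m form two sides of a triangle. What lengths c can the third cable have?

80 < c < 526

By the triangle inequality, c must be less than 303 + 223 = 526 and greater than |303 − 223| = 80.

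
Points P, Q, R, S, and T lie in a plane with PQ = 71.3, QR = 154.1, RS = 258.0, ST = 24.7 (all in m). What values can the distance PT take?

The maximum is all hops collinear in one direction: 71.3 + 154.1 + 258.0 + 24.7 = 508.1.
The longest hop is 258.0; the others sum to 250.1. Folding the others back against it leaves at least 258.0 − 250.1 = 7.9.

7.9 ≤ PT ≤ 508.1 m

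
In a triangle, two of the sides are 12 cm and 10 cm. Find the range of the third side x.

2 < x < 22

By the triangle inequality, x must be less than 12 + 10 = 22 and greater than |12 − 10| = 2.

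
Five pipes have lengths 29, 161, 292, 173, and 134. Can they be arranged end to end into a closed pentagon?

Yes

A pentagon exists iff every side is shorter than the sum of the others — equivalently, the longest side is less than the sum of the rest.
Longest side 292 < 497 (sum of the remaining 4), so yes.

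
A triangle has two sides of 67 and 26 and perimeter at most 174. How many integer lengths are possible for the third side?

40

Triangle inequality: 41 < x < 93. Perimeter ≤ 174 gives x ≤ 174 − 67 − 26 = 81.
So 41 < x ≤ 81; integers 42 through 81: 40 values.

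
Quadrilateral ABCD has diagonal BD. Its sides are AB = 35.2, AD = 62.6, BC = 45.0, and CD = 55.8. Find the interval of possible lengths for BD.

From triangle ABD: |35.2 − 62.6| < BD < 35.2 + 62.6, i.e. 27.4 < BD < 97.8.
From triangle CBD: 10.8 < BD < 100.8.
Both must hold, so BD lies in the intersection.

27.4 < BD < 97.8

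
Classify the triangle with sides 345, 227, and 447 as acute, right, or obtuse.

Compare the square of the longest side to the sum of squares of the other two: 227² + 345² = 170554 < 199809 = 447².

obtuse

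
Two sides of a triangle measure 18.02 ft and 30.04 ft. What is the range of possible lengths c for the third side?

12.02 < c < 48.06

By the triangle inequality, c must be less than 18.02 + 30.04 = 48.06 and greater than |18.02 − 30.04| = 12.02.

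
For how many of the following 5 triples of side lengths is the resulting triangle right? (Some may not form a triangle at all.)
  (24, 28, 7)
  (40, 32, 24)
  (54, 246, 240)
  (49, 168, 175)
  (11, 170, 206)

(24,28,7): 7²+24² = 625 < 784 = 28² → obtuse
(40,32,24): 24²+32² = 1600 = 40² → right
(54,246,240): 54²+240² = 60516 = 246² → right
(49,168,175): 49²+168² = 30625 = 175² → right
(11,170,206): 11+170 ≤ 206, not a triangle
3 of the 5 are right.

3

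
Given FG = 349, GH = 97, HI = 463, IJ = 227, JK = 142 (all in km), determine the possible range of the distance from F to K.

The maximum is all hops collinear in one direction: 349 + 97 + 463 + 227 + 142 = 1278.
The longest hop is 463; the others sum to 815. Since 463 ≤ 815, the path can fold back on itself completely, so the minimum distance is 0.

0 ≤ FK ≤ 1278 km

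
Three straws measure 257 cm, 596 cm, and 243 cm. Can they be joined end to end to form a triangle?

The longest side is 596, but the other two sum to only 500.
500 < 596, so the triangle inequality fails.

No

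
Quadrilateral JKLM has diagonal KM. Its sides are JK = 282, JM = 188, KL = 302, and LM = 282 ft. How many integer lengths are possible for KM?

From triangle JKM: 94 < KM < 470.
From triangle LKM: 20 < KM < 584.
Intersection: 94 < KM < 470, so integers 95 through 469: 375 values.

375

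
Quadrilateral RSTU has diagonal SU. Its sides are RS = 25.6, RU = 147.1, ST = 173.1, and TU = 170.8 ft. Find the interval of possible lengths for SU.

121.5 < SU < 172.7

From triangle RSU: |25.6 − 147.1| < SU < 25.6 + 147.1, i.e. 121.5 < SU < 172.7.
From triangle TSU: 2.3 < SU < 343.9.
Both must hold, so SU lies in the intersection.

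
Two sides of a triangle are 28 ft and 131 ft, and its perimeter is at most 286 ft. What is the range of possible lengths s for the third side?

Triangle inequality alone gives 103 < s < 159.
The perimeter condition gives s ≤ 286 − 28 − 131 = 127.
Intersecting the two: 103 < s ≤ 127.

103 < s ≤ 127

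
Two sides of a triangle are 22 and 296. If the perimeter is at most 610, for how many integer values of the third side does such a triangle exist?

18

Triangle inequality: 274 < x < 318. Perimeter ≤ 610 gives x ≤ 610 − 22 − 296 = 292.
So 274 < x ≤ 292; integers 275 through 292: 18 values.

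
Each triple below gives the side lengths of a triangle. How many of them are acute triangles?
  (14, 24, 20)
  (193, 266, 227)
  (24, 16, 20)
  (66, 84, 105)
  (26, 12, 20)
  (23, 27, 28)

(14,24,20): 14²+20² = 596 > 576 = 24² → acute
(193,266,227): 193²+227² = 88778 > 70756 = 266² → acute
(24,16,20): 16²+20² = 656 > 576 = 24² → acute
(66,84,105): 66²+84² = 11412 > 11025 = 105² → acute
(26,12,20): 12²+20² = 544 < 676 = 26² → obtuse
(23,27,28): 23²+27² = 1258 > 784 = 28² → acute
5 of the 6 are acute.

5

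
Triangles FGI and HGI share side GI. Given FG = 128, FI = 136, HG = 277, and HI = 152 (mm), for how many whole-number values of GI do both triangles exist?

138

From triangle FGI: 8 < GI < 264.
From triangle HGI: 125 < GI < 429.
Intersection: 125 < GI < 264, so integers 126 through 263: 138 values.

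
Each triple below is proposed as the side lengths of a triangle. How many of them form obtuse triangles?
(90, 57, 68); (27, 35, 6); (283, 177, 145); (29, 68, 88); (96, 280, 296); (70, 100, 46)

4

(90,57,68): 57²+68² = 7873 < 8100 = 90² → obtuse
(27,35,6): 6+27 ≤ 35, not a triangle
(283,177,145): 145²+177² = 52354 < 80089 = 283² → obtuse
(29,68,88): 29²+68² = 5465 < 7744 = 88² → obtuse
(96,280,296): 96²+280² = 87616 = 296² → right
(70,100,46): 46²+70² = 7016 < 10000 = 100² → obtuse
4 of the 6 are obtuse.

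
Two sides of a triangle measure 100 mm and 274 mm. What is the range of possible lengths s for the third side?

By the triangle inequality, s must be less than 100 + 274 = 374 and greater than |100 − 274| = 174.

174 < s < 374 (mm)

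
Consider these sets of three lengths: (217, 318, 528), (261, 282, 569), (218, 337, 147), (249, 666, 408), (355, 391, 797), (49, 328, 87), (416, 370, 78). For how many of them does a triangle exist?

3

(217,318,528): 217+318 > 528 → valid
(261,282,569): 261+282 ≤ 569 → not valid
(147,218,337): 147+218 > 337 → valid
(249,408,666): 249+408 ≤ 666 → not valid
(355,391,797): 355+391 ≤ 797 → not valid
(49,87,328): 49+87 ≤ 328 → not valid
(78,370,416): 78+370 > 416 → valid
3 of the 7 triples form a triangle.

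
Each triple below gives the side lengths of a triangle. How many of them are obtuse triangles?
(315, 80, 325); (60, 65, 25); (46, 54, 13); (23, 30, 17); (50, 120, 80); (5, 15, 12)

(315,80,325): 80²+315² = 105625 = 325² → right
(60,65,25): 25²+60² = 4225 = 65² → right
(46,54,13): 13²+46² = 2285 < 2916 = 54² → obtuse
(23,30,17): 17²+23² = 818 < 900 = 30² → obtuse
(50,120,80): 50²+80² = 8900 < 14400 = 120² → obtuse
(5,15,12): 5²+12² = 169 < 225 = 15² → obtuse
4 of the 6 are obtuse.

4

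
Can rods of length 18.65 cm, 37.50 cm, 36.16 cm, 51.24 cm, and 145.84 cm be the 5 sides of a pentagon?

No

For a pentagon, each side must be shorter than the sum of the others.
Here the longest side is 145.84, but the remaining 4 sides sum to only 143.55.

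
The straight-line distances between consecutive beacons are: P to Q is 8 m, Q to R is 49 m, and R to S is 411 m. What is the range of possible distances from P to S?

354 ≤ PS ≤ 468 m

The maximum is all hops collinear in one direction: 8 + 49 + 411 = 468.
The longest hop is 411; the others sum to 57. Folding the others back against it leaves at least 411 − 57 = 354.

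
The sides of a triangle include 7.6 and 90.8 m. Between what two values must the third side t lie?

By the triangle inequality, t must be less than 7.6 + 90.8 = 98.4 and greater than |7.6 − 90.8| = 83.2.

83.2 < t < 98.4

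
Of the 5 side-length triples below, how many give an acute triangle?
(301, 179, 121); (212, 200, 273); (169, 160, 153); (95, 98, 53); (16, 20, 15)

4

(301,179,121): 121+179 ≤ 301, not a triangle
(212,200,273): 200²+212² = 84944 > 74529 = 273² → acute
(169,160,153): 153²+160² = 49009 > 28561 = 169² → acute
(95,98,53): 53²+95² = 11834 > 9604 = 98² → acute
(16,20,15): 15²+16² = 481 > 400 = 20² → acute
4 of the 5 are acute.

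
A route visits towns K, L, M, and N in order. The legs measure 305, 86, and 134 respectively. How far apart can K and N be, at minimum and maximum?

85 ≤ KN ≤ 525

The maximum is all hops collinear in one direction: 305 + 86 + 134 = 525.
The longest hop is 305; the others sum to 220. Folding the others back against it leaves at least 305 − 220 = 85.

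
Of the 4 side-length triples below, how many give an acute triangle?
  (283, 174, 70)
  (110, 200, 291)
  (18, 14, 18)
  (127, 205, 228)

2

(283,174,70): 70+174 ≤ 283, not a triangle
(110,200,291): 110²+200² = 52100 < 84681 = 291² → obtuse
(18,14,18): 14²+18² = 520 > 324 = 18² → acute
(127,205,228): 127²+205² = 58154 > 51984 = 228² → acute
2 of the 4 are acute.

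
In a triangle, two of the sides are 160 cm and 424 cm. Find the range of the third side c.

By the triangle inequality, c must be less than 160 + 424 = 584 and greater than |160 − 424| = 264.

264 < c < 584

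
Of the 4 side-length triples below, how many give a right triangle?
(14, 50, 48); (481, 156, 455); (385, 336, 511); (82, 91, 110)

3

(14,50,48): 14²+48² = 2500 = 50² → right
(481,156,455): 156²+455² = 231361 = 481² → right
(385,336,511): 336²+385² = 261121 = 511² → right
(82,91,110): 82²+91² = 15005 > 12100 = 110² → acute
3 of the 4 are right.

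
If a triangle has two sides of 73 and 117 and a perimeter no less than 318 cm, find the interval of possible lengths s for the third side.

128 ≤ s < 190

Triangle inequality alone gives 44 < s < 190.
The perimeter condition gives s ≥ 318 − 73 − 117 = 128.
Intersecting the two: 128 ≤ s < 190.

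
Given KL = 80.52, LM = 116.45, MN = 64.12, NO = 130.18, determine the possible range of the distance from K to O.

The maximum is all hops collinear in one direction: 80.52 + 116.45 + 64.12 + 130.18 = 391.27.
The longest hop is 130.18; the others sum to 261.09. Since 130.18 ≤ 261.09, the path can fold back on itself completely, so the minimum distance is 0.

0 ≤ KO ≤ 391.27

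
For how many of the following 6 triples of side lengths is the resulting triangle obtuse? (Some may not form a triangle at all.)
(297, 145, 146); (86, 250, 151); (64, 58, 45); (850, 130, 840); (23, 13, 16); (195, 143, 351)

1

(297,145,146): 145+146 ≤ 297, not a triangle
(86,250,151): 86+151 ≤ 250, not a triangle
(64,58,45): 45²+58² = 5389 > 4096 = 64² → acute
(850,130,840): 130²+840² = 722500 = 850² → right
(23,13,16): 13²+16² = 425 < 529 = 23² → obtuse
(195,143,351): 143+195 ≤ 351, not a triangle
1 of the 6 is obtuse.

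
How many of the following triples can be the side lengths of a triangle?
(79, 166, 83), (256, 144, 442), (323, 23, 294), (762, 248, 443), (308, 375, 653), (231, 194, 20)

1

(79,83,166): 79+83 ≤ 166 → not valid
(144,256,442): 144+256 ≤ 442 → not valid
(23,294,323): 23+294 ≤ 323 → not valid
(248,443,762): 248+443 ≤ 762 → not valid
(308,375,653): 308+375 > 653 → valid
(20,194,231): 20+194 ≤ 231 → not valid
1 of the 6 triples forms a triangle.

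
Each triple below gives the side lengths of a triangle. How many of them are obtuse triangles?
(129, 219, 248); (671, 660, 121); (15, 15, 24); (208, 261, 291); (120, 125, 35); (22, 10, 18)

(129,219,248): 129²+219² = 64602 > 61504 = 248² → acute
(671,660,121): 121²+660² = 450241 = 671² → right
(15,15,24): 15²+15² = 450 < 576 = 24² → obtuse
(208,261,291): 208²+261² = 111385 > 84681 = 291² → acute
(120,125,35): 35²+120² = 15625 = 125² → right
(22,10,18): 10²+18² = 424 < 484 = 22² → obtuse
2 of the 6 are obtuse.

2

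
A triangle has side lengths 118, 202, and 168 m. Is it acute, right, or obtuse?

acute

Compare the square of the longest side to the sum of squares of the other two: 118² + 168² = 42148 > 40804 = 202².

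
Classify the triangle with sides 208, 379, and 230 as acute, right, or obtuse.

obtuse

Compare the square of the longest side to the sum of squares of the other two: 208² + 230² = 96164 < 143641 = 379².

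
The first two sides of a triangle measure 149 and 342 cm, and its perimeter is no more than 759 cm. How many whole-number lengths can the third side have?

Triangle inequality: 193 < x < 491. Perimeter ≤ 759 gives x ≤ 759 − 149 − 342 = 268.
So 193 < x ≤ 268; integers 194 through 268: 75 values.

75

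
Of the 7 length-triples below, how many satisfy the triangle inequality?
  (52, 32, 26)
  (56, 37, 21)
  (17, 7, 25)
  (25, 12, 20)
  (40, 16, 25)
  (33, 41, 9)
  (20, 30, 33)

(26,32,52): 26+32 > 52 → valid
(21,37,56): 21+37 > 56 → valid
(7,17,25): 7+17 ≤ 25 → not valid
(12,20,25): 12+20 > 25 → valid
(16,25,40): 16+25 > 40 → valid
(9,33,41): 9+33 > 41 → valid
(20,30,33): 20+30 > 33 → valid
6 of the 7 triples form a triangle.

6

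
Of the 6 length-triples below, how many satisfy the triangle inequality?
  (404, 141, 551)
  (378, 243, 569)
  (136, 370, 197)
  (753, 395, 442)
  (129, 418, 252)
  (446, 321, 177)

3

(141,404,551): 141+404 ≤ 551 → not valid
(243,378,569): 243+378 > 569 → valid
(136,197,370): 136+197 ≤ 370 → not valid
(395,442,753): 395+442 > 753 → valid
(129,252,418): 129+252 ≤ 418 → not valid
(177,321,446): 177+321 > 446 → valid
3 of the 6 triples form a triangle.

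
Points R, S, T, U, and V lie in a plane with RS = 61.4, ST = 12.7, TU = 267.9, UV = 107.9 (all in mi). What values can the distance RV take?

85.9 ≤ RV ≤ 449.9 mi

The maximum is all hops collinear in one direction: 61.4 + 12.7 + 267.9 + 107.9 = 449.9.
The longest hop is 267.9; the others sum to 182.0. Folding the others back against it leaves at least 267.9 − 182.0 = 85.9.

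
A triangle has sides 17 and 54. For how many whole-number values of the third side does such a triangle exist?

The third side lies in the open interval (37, 71).
Integers from 38 to 70 inclusive: 70 − 38 + 1 = 33.

33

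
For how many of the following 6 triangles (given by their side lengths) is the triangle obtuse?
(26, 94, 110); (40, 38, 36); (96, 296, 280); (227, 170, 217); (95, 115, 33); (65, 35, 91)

3

(26,94,110): 26²+94² = 9512 < 12100 = 110² → obtuse
(40,38,36): 36²+38² = 2740 > 1600 = 40² → acute
(96,296,280): 96²+280² = 87616 = 296² → right
(227,170,217): 170²+217² = 75989 > 51529 = 227² → acute
(95,115,33): 33²+95² = 10114 < 13225 = 115² → obtuse
(65,35,91): 35²+65² = 5450 < 8281 = 91² → obtuse
3 of the 6 are obtuse.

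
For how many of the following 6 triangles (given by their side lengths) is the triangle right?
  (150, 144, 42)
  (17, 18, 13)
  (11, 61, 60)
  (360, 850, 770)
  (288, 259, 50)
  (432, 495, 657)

4

(150,144,42): 42²+144² = 22500 = 150² → right
(17,18,13): 13²+17² = 458 > 324 = 18² → acute
(11,61,60): 11²+60² = 3721 = 61² → right
(360,850,770): 360²+770² = 722500 = 850² → right
(288,259,50): 50²+259² = 69581 < 82944 = 288² → obtuse
(432,495,657): 432²+495² = 431649 = 657² → right
4 of the 6 are right.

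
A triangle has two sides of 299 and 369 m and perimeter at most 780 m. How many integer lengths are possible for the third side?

42

Triangle inequality: 70 < x < 668. Perimeter ≤ 780 gives x ≤ 780 − 299 − 369 = 112.
So 70 < x ≤ 112; integers 71 through 112: 42 values.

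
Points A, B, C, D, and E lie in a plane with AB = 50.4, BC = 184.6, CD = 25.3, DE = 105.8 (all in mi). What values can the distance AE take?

The maximum is all hops collinear in one direction: 50.4 + 184.6 + 25.3 + 105.8 = 366.1.
The longest hop is 184.6; the others sum to 181.5. Folding the others back against it leaves at least 184.6 − 181.5 = 3.1.

3.1 ≤ AE ≤ 366.1 mi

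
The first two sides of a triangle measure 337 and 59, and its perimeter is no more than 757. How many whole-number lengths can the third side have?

83

Triangle inequality: 278 < x < 396. Perimeter ≤ 757 gives x ≤ 757 − 337 − 59 = 361.
So 278 < x ≤ 361; integers 279 through 361: 83 values.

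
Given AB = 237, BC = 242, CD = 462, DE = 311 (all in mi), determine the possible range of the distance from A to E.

0 ≤ AE ≤ 1252 mi

The maximum is all hops collinear in one direction: 237 + 242 + 462 + 311 = 1252.
The longest hop is 462; the others sum to 790. Since 462 ≤ 790, the path can fold back on itself completely, so the minimum distance is 0.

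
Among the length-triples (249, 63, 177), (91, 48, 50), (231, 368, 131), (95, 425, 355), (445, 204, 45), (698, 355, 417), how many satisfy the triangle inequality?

(63,177,249): 63+177 ≤ 249 → not valid
(48,50,91): 48+50 > 91 → valid
(131,231,368): 131+231 ≤ 368 → not valid
(95,355,425): 95+355 > 425 → valid
(45,204,445): 45+204 ≤ 445 → not valid
(355,417,698): 355+417 > 698 → valid
3 of the 6 triples form a triangle.

3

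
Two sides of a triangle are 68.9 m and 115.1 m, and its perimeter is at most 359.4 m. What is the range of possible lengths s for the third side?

46.2 < s ≤ 175.4

Triangle inequality alone gives 46.2 < s < 184.0.
The perimeter condition gives s ≤ 359.4 − 68.9 − 115.1 = 175.4.
Intersecting the two: 46.2 < s ≤ 175.4.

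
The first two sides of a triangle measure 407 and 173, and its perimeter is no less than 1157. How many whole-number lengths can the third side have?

Triangle inequality: 234 < x < 580. Perimeter ≥ 1157 gives x ≥ 1157 − 407 − 173 = 577.
So 577 ≤ x < 580; integers 577 through 579: 3 values.

3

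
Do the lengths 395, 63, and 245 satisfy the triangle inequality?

The longest side is 395, but the other two sum to only 308.
308 < 395, so the triangle inequality fails.

No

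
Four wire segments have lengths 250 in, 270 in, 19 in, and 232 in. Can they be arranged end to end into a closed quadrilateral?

A quadrilateral exists iff every side is shorter than the sum of the others — equivalently, the longest side is less than the sum of the rest.
Longest side 270 < 501 (sum of the remaining 3), so yes.

Yes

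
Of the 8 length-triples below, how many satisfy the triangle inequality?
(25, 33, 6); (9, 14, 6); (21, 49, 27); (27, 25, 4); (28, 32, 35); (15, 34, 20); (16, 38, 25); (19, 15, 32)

6

(6,25,33): 6+25 ≤ 33 → not valid
(6,9,14): 6+9 > 14 → valid
(21,27,49): 21+27 ≤ 49 → not valid
(4,25,27): 4+25 > 27 → valid
(28,32,35): 28+32 > 35 → valid
(15,20,34): 15+20 > 34 → valid
(16,25,38): 16+25 > 38 → valid
(15,19,32): 15+19 > 32 → valid
6 of the 8 triples form a triangle.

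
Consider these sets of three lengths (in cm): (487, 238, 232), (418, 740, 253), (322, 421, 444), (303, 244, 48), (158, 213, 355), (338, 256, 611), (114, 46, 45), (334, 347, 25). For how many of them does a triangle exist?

(232,238,487): 232+238 ≤ 487 → not valid
(253,418,740): 253+418 ≤ 740 → not valid
(322,421,444): 322+421 > 444 → valid
(48,244,303): 48+244 ≤ 303 → not valid
(158,213,355): 158+213 > 355 → valid
(256,338,611): 256+338 ≤ 611 → not valid
(45,46,114): 45+46 ≤ 114 → not valid
(25,334,347): 25+334 > 347 → valid
3 of the 8 triples form a triangle.

3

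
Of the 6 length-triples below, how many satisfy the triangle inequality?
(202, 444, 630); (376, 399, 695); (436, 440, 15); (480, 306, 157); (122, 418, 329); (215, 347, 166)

(202,444,630): 202+444 > 630 → valid
(376,399,695): 376+399 > 695 → valid
(15,436,440): 15+436 > 440 → valid
(157,306,480): 157+306 ≤ 480 → not valid
(122,329,418): 122+329 > 418 → valid
(166,215,347): 166+215 > 347 → valid
5 of the 6 triples form a triangle.

5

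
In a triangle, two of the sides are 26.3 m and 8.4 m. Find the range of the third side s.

17.9 < s < 34.7

By the triangle inequality, s must be less than 26.3 + 8.4 = 34.7 and greater than |26.3 − 8.4| = 17.9.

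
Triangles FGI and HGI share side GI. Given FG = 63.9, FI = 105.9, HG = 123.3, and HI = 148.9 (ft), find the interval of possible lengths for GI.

From triangle FGI: |63.9 − 105.9| < GI < 63.9 + 105.9, i.e. 42.0 < GI < 169.8.
From triangle HGI: 25.6 < GI < 272.2.
Both must hold, so GI lies in the intersection.

42.0 < GI < 169.8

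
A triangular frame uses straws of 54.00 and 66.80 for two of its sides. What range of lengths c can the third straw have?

12.80 < c < 120.80

By the triangle inequality, c must be less than 54.00 + 66.80 = 120.80 and greater than |54.00 − 66.80| = 12.80.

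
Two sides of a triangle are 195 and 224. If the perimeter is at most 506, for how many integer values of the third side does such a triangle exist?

Triangle inequality: 29 < x < 419. Perimeter ≤ 506 gives x ≤ 506 − 195 − 224 = 87.
So 29 < x ≤ 87; integers 30 through 87: 58 values.

58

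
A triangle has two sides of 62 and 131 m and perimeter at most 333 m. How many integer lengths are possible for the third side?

Triangle inequality: 69 < x < 193. Perimeter ≤ 333 gives x ≤ 333 − 62 − 131 = 140.
So 69 < x ≤ 140; integers 70 through 140: 71 values.

71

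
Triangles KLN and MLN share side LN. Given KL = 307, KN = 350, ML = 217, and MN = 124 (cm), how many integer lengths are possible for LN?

From triangle KLN: 43 < LN < 657.
From triangle MLN: 93 < LN < 341.
Intersection: 93 < LN < 341, so integers 94 through 340: 247 values.

247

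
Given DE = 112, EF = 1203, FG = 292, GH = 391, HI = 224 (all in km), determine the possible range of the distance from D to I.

The maximum is all hops collinear in one direction: 112 + 1203 + 292 + 391 + 224 = 2222.
The longest hop is 1203; the others sum to 1019. Folding the others back against it leaves at least 1203 − 1019 = 184.

184 ≤ DI ≤ 2222 km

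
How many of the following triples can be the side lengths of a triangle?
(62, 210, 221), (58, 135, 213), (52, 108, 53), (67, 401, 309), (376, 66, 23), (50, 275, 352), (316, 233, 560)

1

(62,210,221): 62+210 > 221 → valid
(58,135,213): 58+135 ≤ 213 → not valid
(52,53,108): 52+53 ≤ 108 → not valid
(67,309,401): 67+309 ≤ 401 → not valid
(23,66,376): 23+66 ≤ 376 → not valid
(50,275,352): 50+275 ≤ 352 → not valid
(233,316,560): 233+316 ≤ 560 → not valid
1 of the 7 triples forms a triangle.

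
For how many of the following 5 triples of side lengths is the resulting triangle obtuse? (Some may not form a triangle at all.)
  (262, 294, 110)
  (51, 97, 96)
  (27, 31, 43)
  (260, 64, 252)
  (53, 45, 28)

(262,294,110): 110²+262² = 80744 < 86436 = 294² → obtuse
(51,97,96): 51²+96² = 11817 > 9409 = 97² → acute
(27,31,43): 27²+31² = 1690 < 1849 = 43² → obtuse
(260,64,252): 64²+252² = 67600 = 260² → right
(53,45,28): 28²+45² = 2809 = 53² → right
2 of the 5 are obtuse.

2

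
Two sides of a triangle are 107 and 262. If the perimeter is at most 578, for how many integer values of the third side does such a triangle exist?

Triangle inequality: 155 < x < 369. Perimeter ≤ 578 gives x ≤ 578 − 107 − 262 = 209.
So 155 < x ≤ 209; integers 156 through 209: 54 values.

54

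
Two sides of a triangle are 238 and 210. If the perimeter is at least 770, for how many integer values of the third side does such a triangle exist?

Triangle inequality: 28 < x < 448. Perimeter ≥ 770 gives x ≥ 770 − 238 − 210 = 322.
So 322 ≤ x < 448; integers 322 through 447: 126 values.

126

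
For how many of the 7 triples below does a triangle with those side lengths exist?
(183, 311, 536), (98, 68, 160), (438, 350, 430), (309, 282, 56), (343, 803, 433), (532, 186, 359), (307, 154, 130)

4

(183,311,536): 183+311 ≤ 536 → not valid
(68,98,160): 68+98 > 160 → valid
(350,430,438): 350+430 > 438 → valid
(56,282,309): 56+282 > 309 → valid
(343,433,803): 343+433 ≤ 803 → not valid
(186,359,532): 186+359 > 532 → valid
(130,154,307): 130+154 ≤ 307 → not valid
4 of the 7 triples form a triangle.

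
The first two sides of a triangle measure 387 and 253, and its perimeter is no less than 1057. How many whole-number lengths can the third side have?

223

Triangle inequality: 134 < x < 640. Perimeter ≥ 1057 gives x ≥ 1057 − 387 − 253 = 417.
So 417 ≤ x < 640; integers 417 through 639: 223 values.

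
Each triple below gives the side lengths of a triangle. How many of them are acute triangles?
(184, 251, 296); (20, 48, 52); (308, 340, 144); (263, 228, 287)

2

(184,251,296): 184²+251² = 96857 > 87616 = 296² → acute
(20,48,52): 20²+48² = 2704 = 52² → right
(308,340,144): 144²+308² = 115600 = 340² → right
(263,228,287): 228²+263² = 121153 > 82369 = 287² → acute
2 of the 4 are acute.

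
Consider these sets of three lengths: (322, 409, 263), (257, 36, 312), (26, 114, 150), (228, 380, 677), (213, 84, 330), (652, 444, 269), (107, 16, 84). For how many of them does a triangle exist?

2

(263,322,409): 263+322 > 409 → valid
(36,257,312): 36+257 ≤ 312 → not valid
(26,114,150): 26+114 ≤ 150 → not valid
(228,380,677): 228+380 ≤ 677 → not valid
(84,213,330): 84+213 ≤ 330 → not valid
(269,444,652): 269+444 > 652 → valid
(16,84,107): 16+84 ≤ 107 → not valid
2 of the 7 triples form a triangle.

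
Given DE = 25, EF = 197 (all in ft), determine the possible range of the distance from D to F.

By the triangle inequality, |25 − 197| ≤ DF ≤ 25 + 197.

172 ≤ DF ≤ 222 ft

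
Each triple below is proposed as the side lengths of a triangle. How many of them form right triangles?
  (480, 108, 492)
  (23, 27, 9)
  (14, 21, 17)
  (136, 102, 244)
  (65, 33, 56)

2

(480,108,492): 108²+480² = 242064 = 492² → right
(23,27,9): 9²+23² = 610 < 729 = 27² → obtuse
(14,21,17): 14²+17² = 485 > 441 = 21² → acute
(136,102,244): 102+136 ≤ 244, not a triangle
(65,33,56): 33²+56² = 4225 = 65² → right
2 of the 5 are right.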